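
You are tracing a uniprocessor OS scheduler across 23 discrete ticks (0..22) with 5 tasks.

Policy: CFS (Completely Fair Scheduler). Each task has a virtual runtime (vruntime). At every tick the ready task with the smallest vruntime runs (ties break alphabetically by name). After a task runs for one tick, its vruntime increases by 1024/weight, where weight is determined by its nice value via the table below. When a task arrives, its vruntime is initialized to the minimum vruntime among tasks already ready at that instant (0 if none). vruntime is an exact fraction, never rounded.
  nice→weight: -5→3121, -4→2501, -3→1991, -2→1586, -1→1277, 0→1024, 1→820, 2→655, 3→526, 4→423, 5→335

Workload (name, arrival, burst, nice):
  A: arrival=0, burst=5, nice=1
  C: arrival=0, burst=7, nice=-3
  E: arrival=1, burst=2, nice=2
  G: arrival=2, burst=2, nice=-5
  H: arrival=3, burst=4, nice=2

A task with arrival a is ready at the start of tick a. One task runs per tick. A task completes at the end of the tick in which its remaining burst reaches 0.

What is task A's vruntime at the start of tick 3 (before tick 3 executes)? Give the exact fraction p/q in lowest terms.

vruntime(A, start of tick 3) = 256/205

t=0: vr[A=0 C=0] → run A
t=1: vr[A=256/205 C=0 E=0] → run C
t=2: vr[A=256/205 C=1024/1991 E=0 G=0] → run E
t=3: vr[A=256/205 C=1024/1991 E=1024/655 G=0 H=0] → run G
t=4: vr[A=256/205 C=1024/1991 E=1024/655 G=1024/3121 H=0] → run H
t=5: vr[A=256/205 C=1024/1991 E=1024/655 G=1024/3121 H=1024/655] → run G
t=6: vr[A=256/205 C=1024/1991 E=1024/655 H=1024/655] → run C
t=7: vr[A=256/205 C=2048/1991 E=1024/655 H=1024/655] → run C
t=8: vr[A=256/205 C=3072/1991 E=1024/655 H=1024/655] → run A
t=9: vr[A=512/205 C=3072/1991 E=1024/655 H=1024/655] → run C
t=10: vr[A=512/205 C=4096/1991 E=1024/655 H=1024/655] → run E
t=11: vr[A=512/205 C=4096/1991 H=1024/655] → run H
t=12: vr[A=512/205 C=4096/1991 H=2048/655] → run C
t=13: vr[A=512/205 C=5120/1991 H=2048/655] → run A
t=14: vr[A=768/205 C=5120/1991 H=2048/655] → run C
t=15: vr[A=768/205 C=6144/1991 H=2048/655] → run C
t=16: vr[A=768/205 H=2048/655] → run H
t=17: vr[A=768/205 H=3072/655] → run A
t=18: vr[A=1024/205 H=3072/655] → run H
t=19: vr[A=1024/205] → run A
t=20: (idle)
t=21: (idle)
t=22: (idle)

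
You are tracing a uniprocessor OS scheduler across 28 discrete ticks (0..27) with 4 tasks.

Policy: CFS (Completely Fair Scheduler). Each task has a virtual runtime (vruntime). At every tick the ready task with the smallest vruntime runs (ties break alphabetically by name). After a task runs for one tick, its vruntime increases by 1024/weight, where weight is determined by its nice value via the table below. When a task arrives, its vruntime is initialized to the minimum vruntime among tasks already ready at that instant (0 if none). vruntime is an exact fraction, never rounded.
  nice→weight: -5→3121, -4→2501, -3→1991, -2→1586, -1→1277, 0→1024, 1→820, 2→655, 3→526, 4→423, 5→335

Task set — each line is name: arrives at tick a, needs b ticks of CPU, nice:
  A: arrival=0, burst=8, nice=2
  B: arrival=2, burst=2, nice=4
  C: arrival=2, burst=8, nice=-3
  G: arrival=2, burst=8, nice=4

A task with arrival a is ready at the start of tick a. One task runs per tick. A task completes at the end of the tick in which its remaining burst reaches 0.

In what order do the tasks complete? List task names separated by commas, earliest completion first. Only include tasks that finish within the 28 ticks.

completion order = B, C, A, G

t=0: vr[A=0] → run A
t=1: vr[A=1024/655] → run A
t=2: vr[A=2048/655 B=2048/655 C=2048/655 G=2048/655] → run A
t=3: vr[A=3072/655 B=2048/655 C=2048/655 G=2048/655] → run B
t=4: vr[A=3072/655 B=1537024/277065 C=2048/655 G=2048/655] → run C
t=5: vr[A=3072/655 B=1537024/277065 C=4748288/1304105 G=2048/655] → run G
t=6: vr[A=3072/655 B=1537024/277065 C=4748288/1304105 G=1537024/277065] → run C
t=7: vr[A=3072/655 B=1537024/277065 C=5419008/1304105 G=1537024/277065] → run C
t=8: vr[A=3072/655 B=1537024/277065 C=6089728/1304105 G=1537024/277065] → run C
t=9: vr[A=3072/655 B=1537024/277065 C=6760448/1304105 G=1537024/277065] → run A
t=10: vr[A=4096/655 B=1537024/277065 C=6760448/1304105 G=1537024/277065] → run C
t=11: vr[A=4096/655 B=1537024/277065 C=7431168/1304105 G=1537024/277065] → run B
t=12: vr[A=4096/655 C=7431168/1304105 G=1537024/277065] → run G
t=13: vr[A=4096/655 C=7431168/1304105 G=2207744/277065] → run C
t=14: vr[A=4096/655 C=8101888/1304105 G=2207744/277065] → run C
t=15: vr[A=4096/655 C=8772608/1304105 G=2207744/277065] → run A
t=16: vr[A=1024/131 C=8772608/1304105 G=2207744/277065] → run C
t=17: vr[A=1024/131 G=2207744/277065] → run A
t=18: vr[A=6144/655 G=2207744/277065] → run G
t=19: vr[A=6144/655 G=959488/92355] → run A
t=20: vr[A=7168/655 G=959488/92355] → run G
t=21: vr[A=7168/655 G=3549184/277065] → run A
t=22: vr[G=3549184/277065] → run G
t=23: vr[G=4219904/277065] → run G
t=24: vr[G=1630208/92355] → run G
t=25: vr[G=5561344/277065] → run G
t=26: (idle)
t=27: (idle)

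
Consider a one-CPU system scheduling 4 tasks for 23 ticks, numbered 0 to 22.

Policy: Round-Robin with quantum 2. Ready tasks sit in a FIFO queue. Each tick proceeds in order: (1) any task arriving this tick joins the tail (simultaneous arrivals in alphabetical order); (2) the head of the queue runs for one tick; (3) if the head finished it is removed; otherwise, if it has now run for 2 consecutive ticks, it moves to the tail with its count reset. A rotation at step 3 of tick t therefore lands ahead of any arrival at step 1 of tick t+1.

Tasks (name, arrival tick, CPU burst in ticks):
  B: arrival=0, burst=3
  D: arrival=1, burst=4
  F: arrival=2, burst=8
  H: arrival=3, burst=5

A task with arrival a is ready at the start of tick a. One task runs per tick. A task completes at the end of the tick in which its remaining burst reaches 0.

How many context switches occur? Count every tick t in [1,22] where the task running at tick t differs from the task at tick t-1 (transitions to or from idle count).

t=0: queue=[B] q_used=0 → run B
t=1: queue=[B,D] q_used=1 → run B
t=2: queue=[D,B,F] q_used=0 → run D
t=3: queue=[D,B,F,H] q_used=1 → run D
t=4: queue=[B,F,H,D] q_used=0 → run B
t=5: queue=[F,H,D] q_used=0 → run F
t=6: queue=[F,H,D] q_used=1 → run F
t=7: queue=[H,D,F] q_used=0 → run H
t=8: queue=[H,D,F] q_used=1 → run H
t=9: queue=[D,F,H] q_used=0 → run D
t=10: queue=[D,F,H] q_used=1 → run D
t=11: queue=[F,H] q_used=0 → run F
t=12: queue=[F,H] q_used=1 → run F
t=13: queue=[H,F] q_used=0 → run H
t=14: queue=[H,F] q_used=1 → run H
t=15: queue=[F,H] q_used=0 → run F
t=16: queue=[F,H] q_used=1 → run F
t=17: queue=[H,F] q_used=0 → run H
t=18: queue=[F] q_used=0 → run F
t=19: queue=[F] q_used=1 → run F
t=20: (idle)
t=21: (idle)
t=22: (idle)

context switches = 11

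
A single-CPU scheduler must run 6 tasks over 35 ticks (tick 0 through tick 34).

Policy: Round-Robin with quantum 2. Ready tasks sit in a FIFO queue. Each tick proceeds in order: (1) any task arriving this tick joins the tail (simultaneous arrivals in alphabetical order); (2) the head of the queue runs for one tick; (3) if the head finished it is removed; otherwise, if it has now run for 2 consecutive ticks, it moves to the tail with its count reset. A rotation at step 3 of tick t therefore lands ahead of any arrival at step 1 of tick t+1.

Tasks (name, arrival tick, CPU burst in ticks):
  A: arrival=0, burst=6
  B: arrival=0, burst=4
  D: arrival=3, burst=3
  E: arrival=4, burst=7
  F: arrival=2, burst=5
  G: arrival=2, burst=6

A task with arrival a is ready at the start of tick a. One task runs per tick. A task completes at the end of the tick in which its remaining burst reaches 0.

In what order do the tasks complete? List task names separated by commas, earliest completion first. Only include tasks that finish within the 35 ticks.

t=0: queue=[A,B] q_used=0 → run A
t=1: queue=[A,B] q_used=1 → run A
t=2: queue=[B,A,F,G] q_used=0 → run B
t=3: queue=[B,A,F,G,D] q_used=1 → run B
t=4: queue=[A,F,G,D,B,E] q_used=0 → run A
t=5: queue=[A,F,G,D,B,E] q_used=1 → run A
t=6: queue=[F,G,D,B,E,A] q_used=0 → run F
t=7: queue=[F,G,D,B,E,A] q_used=1 → run F
t=8: queue=[G,D,B,E,A,F] q_used=0 → run G
t=9: queue=[G,D,B,E,A,F] q_used=1 → run G
t=10: queue=[D,B,E,A,F,G] q_used=0 → run D
t=11: queue=[D,B,E,A,F,G] q_used=1 → run D
t=12: queue=[B,E,A,F,G,D] q_used=0 → run B
t=13: queue=[B,E,A,F,G,D] q_used=1 → run B
t=14: queue=[E,A,F,G,D] q_used=0 → run E
t=15: queue=[E,A,F,G,D] q_used=1 → run E
t=16: queue=[A,F,G,D,E] q_used=0 → run A
t=17: queue=[A,F,G,D,E] q_used=1 → run A
t=18: queue=[F,G,D,E] q_used=0 → run F
t=19: queue=[F,G,D,E] q_used=1 → run F
t=20: queue=[G,D,E,F] q_used=0 → run G
t=21: queue=[G,D,E,F] q_used=1 → run G
t=22: queue=[D,E,F,G] q_used=0 → run D
t=23: queue=[E,F,G] q_used=0 → run E
t=24: queue=[E,F,G] q_used=1 → run E
t=25: queue=[F,G,E] q_used=0 → run F
t=26: queue=[G,E] q_used=0 → run G
t=27: queue=[G,E] q_used=1 → run G
t=28: queue=[E] q_used=0 → run E
t=29: queue=[E] q_used=1 → run E
t=30: queue=[E] q_used=0 → run E
t=31: (idle)
t=32: (idle)
t=33: (idle)
t=34: (idle)

completion order = B, A, D, F, G, E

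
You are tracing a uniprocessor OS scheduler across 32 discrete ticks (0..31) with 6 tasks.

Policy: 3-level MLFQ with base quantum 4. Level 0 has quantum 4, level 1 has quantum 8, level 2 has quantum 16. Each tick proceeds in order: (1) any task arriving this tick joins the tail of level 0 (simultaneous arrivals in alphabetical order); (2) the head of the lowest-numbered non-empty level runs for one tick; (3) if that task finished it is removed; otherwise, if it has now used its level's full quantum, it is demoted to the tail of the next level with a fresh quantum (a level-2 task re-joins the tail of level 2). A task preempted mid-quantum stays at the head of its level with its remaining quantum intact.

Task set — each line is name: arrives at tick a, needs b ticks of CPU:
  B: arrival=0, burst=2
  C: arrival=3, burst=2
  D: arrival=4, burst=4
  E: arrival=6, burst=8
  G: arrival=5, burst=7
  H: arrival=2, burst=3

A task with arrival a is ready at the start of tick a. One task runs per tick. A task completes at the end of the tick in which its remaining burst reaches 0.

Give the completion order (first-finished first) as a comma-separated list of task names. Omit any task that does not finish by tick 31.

completion order = B, H, C, D, G, E

t=0: L0/L1/L2 = B/-/- → run B
t=1: L0/L1/L2 = B/-/- → run B
t=2: L0/L1/L2 = H/-/- → run H
t=3: L0/L1/L2 = HC/-/- → run H
t=4: L0/L1/L2 = HCD/-/- → run H
t=5: L0/L1/L2 = CDG/-/- → run C
t=6: L0/L1/L2 = CDGE/-/- → run C
t=7: L0/L1/L2 = DGE/-/- → run D
t=8: L0/L1/L2 = DGE/-/- → run D
t=9: L0/L1/L2 = DGE/-/- → run D
t=10: L0/L1/L2 = DGE/-/- → run D
t=11: L0/L1/L2 = GE/-/- → run G
t=12: L0/L1/L2 = GE/-/- → run G
t=13: L0/L1/L2 = GE/-/- → run G
t=14: L0/L1/L2 = GE/-/- → run G
t=15: L0/L1/L2 = E/G/- → run E
t=16: L0/L1/L2 = E/G/- → run E
t=17: L0/L1/L2 = E/G/- → run E
t=18: L0/L1/L2 = E/G/- → run E
t=19: L0/L1/L2 = -/GE/- → run G
t=20: L0/L1/L2 = -/GE/- → run G
t=21: L0/L1/L2 = -/GE/- → run G
t=22: L0/L1/L2 = -/E/- → run E
t=23: L0/L1/L2 = -/E/- → run E
t=24: L0/L1/L2 = -/E/- → run E
t=25: L0/L1/L2 = -/E/- → run E
t=26: (idle)
t=27: (idle)
t=28: (idle)
t=29: (idle)
t=30: (idle)
t=31: (idle)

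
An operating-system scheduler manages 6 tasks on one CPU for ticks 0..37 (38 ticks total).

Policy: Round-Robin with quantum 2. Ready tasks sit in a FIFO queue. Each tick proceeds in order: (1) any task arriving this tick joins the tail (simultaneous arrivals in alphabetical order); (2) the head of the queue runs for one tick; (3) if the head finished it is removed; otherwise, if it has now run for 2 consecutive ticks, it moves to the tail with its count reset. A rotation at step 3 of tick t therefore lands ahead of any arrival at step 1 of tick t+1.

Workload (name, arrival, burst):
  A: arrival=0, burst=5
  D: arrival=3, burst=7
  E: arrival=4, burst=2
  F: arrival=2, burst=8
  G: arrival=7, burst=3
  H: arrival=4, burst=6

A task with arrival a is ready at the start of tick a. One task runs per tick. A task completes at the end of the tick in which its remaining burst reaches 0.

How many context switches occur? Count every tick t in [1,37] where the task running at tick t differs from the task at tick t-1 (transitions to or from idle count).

t=0: queue=[A] q_used=0 → run A
t=1: queue=[A] q_used=1 → run A
t=2: queue=[A,F] q_used=0 → run A
t=3: queue=[A,F,D] q_used=1 → run A
t=4: queue=[F,D,A,E,H] q_used=0 → run F
t=5: queue=[F,D,A,E,H] q_used=1 → run F
t=6: queue=[D,A,E,H,F] q_used=0 → run D
t=7: queue=[D,A,E,H,F,G] q_used=1 → run D
t=8: queue=[A,E,H,F,G,D] q_used=0 → run A
t=9: queue=[E,H,F,G,D] q_used=0 → run E
t=10: queue=[E,H,F,G,D] q_used=1 → run E
t=11: queue=[H,F,G,D] q_used=0 → run H
t=12: queue=[H,F,G,D] q_used=1 → run H
t=13: queue=[F,G,D,H] q_used=0 → run F
t=14: queue=[F,G,D,H] q_used=1 → run F
t=15: queue=[G,D,H,F] q_used=0 → run G
t=16: queue=[G,D,H,F] q_used=1 → run G
t=17: queue=[D,H,F,G] q_used=0 → run D
t=18: queue=[D,H,F,G] q_used=1 → run D
t=19: queue=[H,F,G,D] q_used=0 → run H
t=20: queue=[H,F,G,D] q_used=1 → run H
t=21: queue=[F,G,D,H] q_used=0 → run F
t=22: queue=[F,G,D,H] q_used=1 → run F
t=23: queue=[G,D,H,F] q_used=0 → run G
t=24: queue=[D,H,F] q_used=0 → run D
t=25: queue=[D,H,F] q_used=1 → run D
t=26: queue=[H,F,D] q_used=0 → run H
t=27: queue=[H,F,D] q_used=1 → run H
t=28: queue=[F,D] q_used=0 → run F
t=29: queue=[F,D] q_used=1 → run F
t=30: queue=[D] q_used=0 → run D
t=31: (idle)
t=32: (idle)
t=33: (idle)
t=34: (idle)
t=35: (idle)
t=36: (idle)
t=37: (idle)

context switches = 16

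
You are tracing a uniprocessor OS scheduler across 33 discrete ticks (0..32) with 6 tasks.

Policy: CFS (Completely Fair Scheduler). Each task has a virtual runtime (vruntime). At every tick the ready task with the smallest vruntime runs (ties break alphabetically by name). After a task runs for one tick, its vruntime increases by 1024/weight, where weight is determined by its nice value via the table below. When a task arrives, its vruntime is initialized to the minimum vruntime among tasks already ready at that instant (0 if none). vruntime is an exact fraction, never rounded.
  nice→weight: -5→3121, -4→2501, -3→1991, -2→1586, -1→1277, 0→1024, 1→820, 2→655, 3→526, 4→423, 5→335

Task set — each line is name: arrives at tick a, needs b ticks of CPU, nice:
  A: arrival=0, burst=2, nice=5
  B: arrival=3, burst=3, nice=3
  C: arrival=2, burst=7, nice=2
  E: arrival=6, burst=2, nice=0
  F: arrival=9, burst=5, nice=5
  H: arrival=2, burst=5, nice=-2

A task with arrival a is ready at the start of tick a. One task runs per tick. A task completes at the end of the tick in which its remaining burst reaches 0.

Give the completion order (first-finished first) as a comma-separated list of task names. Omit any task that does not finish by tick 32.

t=0: vr[A=0] → run A
t=1: vr[A=1024/335] → run A
t=2: vr[C=0 H=0] → run C
t=3: vr[B=0 C=1024/655 H=0] → run B
t=4: vr[B=512/263 C=1024/655 H=0] → run H
t=5: vr[B=512/263 C=1024/655 H=512/793] → run H
t=6: vr[B=512/263 C=1024/655 E=1024/793 H=1024/793] → run E
t=7: vr[B=512/263 C=1024/655 E=1817/793 H=1024/793] → run H
t=8: vr[B=512/263 C=1024/655 E=1817/793 H=1536/793] → run C
t=9: vr[B=512/263 C=2048/655 E=1817/793 F=1536/793 H=1536/793] → run F
t=10: vr[B=512/263 C=2048/655 E=1817/793 F=1326592/265655 H=1536/793] → run H
t=11: vr[B=512/263 C=2048/655 E=1817/793 F=1326592/265655 H=2048/793] → run B
t=12: vr[B=1024/263 C=2048/655 E=1817/793 F=1326592/265655 H=2048/793] → run E
t=13: vr[B=1024/263 C=2048/655 F=1326592/265655 H=2048/793] → run H
t=14: vr[B=1024/263 C=2048/655 F=1326592/265655] → run C
t=15: vr[B=1024/263 C=3072/655 F=1326592/265655] → run B
t=16: vr[C=3072/655 F=1326592/265655] → run C
t=17: vr[C=4096/655 F=1326592/265655] → run F
t=18: vr[C=4096/655 F=2138624/265655] → run C
t=19: vr[C=1024/131 F=2138624/265655] → run C
t=20: vr[C=6144/655 F=2138624/265655] → run F
t=21: vr[C=6144/655 F=2950656/265655] → run C
t=22: vr[F=2950656/265655] → run F
t=23: vr[F=3762688/265655] → run F
t=24: (idle)
t=25: (idle)
t=26: (idle)
t=27: (idle)
t=28: (idle)
t=29: (idle)
t=30: (idle)
t=31: (idle)
t=32: (idle)

completion order = A, E, H, B, C, F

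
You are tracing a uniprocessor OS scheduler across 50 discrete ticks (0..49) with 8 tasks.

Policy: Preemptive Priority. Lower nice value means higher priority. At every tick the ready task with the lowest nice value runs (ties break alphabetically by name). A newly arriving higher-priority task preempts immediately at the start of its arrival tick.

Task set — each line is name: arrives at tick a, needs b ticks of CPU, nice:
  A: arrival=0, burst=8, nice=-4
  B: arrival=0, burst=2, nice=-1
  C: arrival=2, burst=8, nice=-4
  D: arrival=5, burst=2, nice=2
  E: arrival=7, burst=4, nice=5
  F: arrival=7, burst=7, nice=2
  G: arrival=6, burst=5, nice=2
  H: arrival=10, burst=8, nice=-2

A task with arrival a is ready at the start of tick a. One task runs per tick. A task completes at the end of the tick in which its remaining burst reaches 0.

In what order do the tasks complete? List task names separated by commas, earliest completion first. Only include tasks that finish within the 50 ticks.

completion order = A, C, H, B, D, F, G, E

t=0: ready={A,B} → run A
t=1: ready={A,B} → run A
t=2: ready={A,B,C} → run A
t=3: ready={A,B,C} → run A
t=4: ready={A,B,C} → run A
t=5: ready={A,B,C,D} → run A
t=6: ready={A,B,C,D,G} → run A
t=7: ready={A,B,C,D,E,F,G} → run A
t=8: ready={B,C,D,E,F,G} → run C
t=9: ready={B,C,D,E,F,G} → run C
t=10: ready={B,C,D,E,F,G,H} → run C
t=11: ready={B,C,D,E,F,G,H} → run C
t=12: ready={B,C,D,E,F,G,H} → run C
t=13: ready={B,C,D,E,F,G,H} → run C
t=14: ready={B,C,D,E,F,G,H} → run C
t=15: ready={B,C,D,E,F,G,H} → run C
t=16: ready={B,D,E,F,G,H} → run H
t=17: ready={B,D,E,F,G,H} → run H
t=18: ready={B,D,E,F,G,H} → run H
t=19: ready={B,D,E,F,G,H} → run H
t=20: ready={B,D,E,F,G,H} → run H
t=21: ready={B,D,E,F,G,H} → run H
t=22: ready={B,D,E,F,G,H} → run H
t=23: ready={B,D,E,F,G,H} → run H
t=24: ready={B,D,E,F,G} → run B
t=25: ready={B,D,E,F,G} → run B
t=26: ready={D,E,F,G} → run D
t=27: ready={D,E,F,G} → run D
t=28: ready={E,F,G} → run F
t=29: ready={E,F,G} → run F
t=30: ready={E,F,G} → run F
t=31: ready={E,F,G} → run F
t=32: ready={E,F,G} → run F
t=33: ready={E,F,G} → run F
t=34: ready={E,F,G} → run F
t=35: ready={E,G} → run G
t=36: ready={E,G} → run G
t=37: ready={E,G} → run G
t=38: ready={E,G} → run G
t=39: ready={E,G} → run G
t=40: ready={E} → run E
t=41: ready={E} → run E
t=42: ready={E} → run E
t=43: ready={E} → run E
t=44: (idle)
t=45: (idle)
t=46: (idle)
t=47: (idle)
t=48: (idle)
t=49: (idle)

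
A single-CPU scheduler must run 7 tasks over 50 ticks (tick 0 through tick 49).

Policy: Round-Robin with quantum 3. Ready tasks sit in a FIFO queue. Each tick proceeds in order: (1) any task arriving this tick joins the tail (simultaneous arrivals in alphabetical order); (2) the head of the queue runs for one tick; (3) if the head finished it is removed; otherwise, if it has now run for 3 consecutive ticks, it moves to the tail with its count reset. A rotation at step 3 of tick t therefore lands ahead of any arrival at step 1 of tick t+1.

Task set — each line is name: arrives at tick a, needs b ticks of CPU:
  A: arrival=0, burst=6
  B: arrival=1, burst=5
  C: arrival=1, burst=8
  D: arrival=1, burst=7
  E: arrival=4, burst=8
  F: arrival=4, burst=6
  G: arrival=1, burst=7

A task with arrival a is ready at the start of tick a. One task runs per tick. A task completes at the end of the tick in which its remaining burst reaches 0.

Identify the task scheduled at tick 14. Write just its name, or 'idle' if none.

t=0: queue=[A] q_used=0 → run A
t=1: queue=[A,B,C,D,G] q_used=1 → run A
t=2: queue=[A,B,C,D,G] q_used=2 → run A
t=3: queue=[B,C,D,G,A] q_used=0 → run B
t=4: queue=[B,C,D,G,A,E,F] q_used=1 → run B
t=5: queue=[B,C,D,G,A,E,F] q_used=2 → run B
t=6: queue=[C,D,G,A,E,F,B] q_used=0 → run C
t=7: queue=[C,D,G,A,E,F,B] q_used=1 → run C
t=8: queue=[C,D,G,A,E,F,B] q_used=2 → run C
t=9: queue=[D,G,A,E,F,B,C] q_used=0 → run D
t=10: queue=[D,G,A,E,F,B,C] q_used=1 → run D
t=11: queue=[D,G,A,E,F,B,C] q_used=2 → run D
t=12: queue=[G,A,E,F,B,C,D] q_used=0 → run G
t=13: queue=[G,A,E,F,B,C,D] q_used=1 → run G
t=14: queue=[G,A,E,F,B,C,D] q_used=2 → run G
t=15: queue=[A,E,F,B,C,D,G] q_used=0 → run A
t=16: queue=[A,E,F,B,C,D,G] q_used=1 → run A
t=17: queue=[A,E,F,B,C,D,G] q_used=2 → run A
t=18: queue=[E,F,B,C,D,G] q_used=0 → run E
t=19: queue=[E,F,B,C,D,G] q_used=1 → run E
t=20: queue=[E,F,B,C,D,G] q_used=2 → run E
t=21: queue=[F,B,C,D,G,E] q_used=0 → run F
t=22: queue=[F,B,C,D,G,E] q_used=1 → run F
t=23: queue=[F,B,C,D,G,E] q_used=2 → run F
t=24: queue=[B,C,D,G,E,F] q_used=0 → run B
t=25: queue=[B,C,D,G,E,F] q_used=1 → run B
t=26: queue=[C,D,G,E,F] q_used=0 → run C
t=27: queue=[C,D,G,E,F] q_used=1 → run C
t=28: queue=[C,D,G,E,F] q_used=2 → run C
t=29: queue=[D,G,E,F,C] q_used=0 → run D
t=30: queue=[D,G,E,F,C] q_used=1 → run D
t=31: queue=[D,G,E,F,C] q_used=2 → run D
t=32: queue=[G,E,F,C,D] q_used=0 → run G
t=33: queue=[G,E,F,C,D] q_used=1 → run G
t=34: queue=[G,E,F,C,D] q_used=2 → run G
t=35: queue=[E,F,C,D,G] q_used=0 → run E
t=36: queue=[E,F,C,D,G] q_used=1 → run E
t=37: queue=[E,F,C,D,G] q_used=2 → run E
t=38: queue=[F,C,D,G,E] q_used=0 → run F
t=39: queue=[F,C,D,G,E] q_used=1 → run F
t=40: queue=[F,C,D,G,E] q_used=2 → run F
t=41: queue=[C,D,G,E] q_used=0 → run C
t=42: queue=[C,D,G,E] q_used=1 → run C
t=43: queue=[D,G,E] q_used=0 → run D
t=44: queue=[G,E] q_used=0 → run G
t=45: queue=[E] q_used=0 → run E
t=46: queue=[E] q_used=1 → run E
t=47: (idle)
t=48: (idle)
t=49: (idle)

running at tick 14 = G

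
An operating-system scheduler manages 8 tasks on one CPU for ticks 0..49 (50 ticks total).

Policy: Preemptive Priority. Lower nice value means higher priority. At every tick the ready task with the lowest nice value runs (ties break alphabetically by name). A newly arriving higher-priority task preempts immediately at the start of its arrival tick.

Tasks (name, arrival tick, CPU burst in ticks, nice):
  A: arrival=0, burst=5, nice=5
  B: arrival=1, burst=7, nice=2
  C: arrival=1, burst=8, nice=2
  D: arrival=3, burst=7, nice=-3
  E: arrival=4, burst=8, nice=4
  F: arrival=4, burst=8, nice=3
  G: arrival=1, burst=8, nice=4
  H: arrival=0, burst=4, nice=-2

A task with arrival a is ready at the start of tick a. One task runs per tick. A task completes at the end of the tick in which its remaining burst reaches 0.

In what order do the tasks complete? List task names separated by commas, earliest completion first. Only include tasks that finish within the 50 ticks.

t=0: ready={A,H} → run H
t=1: ready={A,B,C,G,H} → run H
t=2: ready={A,B,C,G,H} → run H
t=3: ready={A,B,C,D,G,H} → run D
t=4: ready={A,B,C,D,E,F,G,H} → run D
t=5: ready={A,B,C,D,E,F,G,H} → run D
t=6: ready={A,B,C,D,E,F,G,H} → run D
t=7: ready={A,B,C,D,E,F,G,H} → run D
t=8: ready={A,B,C,D,E,F,G,H} → run D
t=9: ready={A,B,C,D,E,F,G,H} → run D
t=10: ready={A,B,C,E,F,G,H} → run H
t=11: ready={A,B,C,E,F,G} → run B
t=12: ready={A,B,C,E,F,G} → run B
t=13: ready={A,B,C,E,F,G} → run B
t=14: ready={A,B,C,E,F,G} → run B
t=15: ready={A,B,C,E,F,G} → run B
t=16: ready={A,B,C,E,F,G} → run B
t=17: ready={A,B,C,E,F,G} → run B
t=18: ready={A,C,E,F,G} → run C
t=19: ready={A,C,E,F,G} → run C
t=20: ready={A,C,E,F,G} → run C
t=21: ready={A,C,E,F,G} → run C
t=22: ready={A,C,E,F,G} → run C
t=23: ready={A,C,E,F,G} → run C
t=24: ready={A,C,E,F,G} → run C
t=25: ready={A,C,E,F,G} → run C
t=26: ready={A,E,F,G} → run F
t=27: ready={A,E,F,G} → run F
t=28: ready={A,E,F,G} → run F
t=29: ready={A,E,F,G} → run F
t=30: ready={A,E,F,G} → run F
t=31: ready={A,E,F,G} → run F
t=32: ready={A,E,F,G} → run F
t=33: ready={A,E,F,G} → run F
t=34: ready={A,E,G} → run E
t=35: ready={A,E,G} → run E
t=36: ready={A,E,G} → run E
t=37: ready={A,E,G} → run E
t=38: ready={A,E,G} → run E
t=39: ready={A,E,G} → run E
t=40: ready={A,E,G} → run E
t=41: ready={A,E,G} → run E
t=42: ready={A,G} → run G
t=43: ready={A,G} → run G
t=44: ready={A,G} → run G
t=45: ready={A,G} → run G
t=46: ready={A,G} → run G
t=47: ready={A,G} → run G
t=48: ready={A,G} → run G
t=49: ready={A,G} → run G

completion order = D, H, B, C, F, E, G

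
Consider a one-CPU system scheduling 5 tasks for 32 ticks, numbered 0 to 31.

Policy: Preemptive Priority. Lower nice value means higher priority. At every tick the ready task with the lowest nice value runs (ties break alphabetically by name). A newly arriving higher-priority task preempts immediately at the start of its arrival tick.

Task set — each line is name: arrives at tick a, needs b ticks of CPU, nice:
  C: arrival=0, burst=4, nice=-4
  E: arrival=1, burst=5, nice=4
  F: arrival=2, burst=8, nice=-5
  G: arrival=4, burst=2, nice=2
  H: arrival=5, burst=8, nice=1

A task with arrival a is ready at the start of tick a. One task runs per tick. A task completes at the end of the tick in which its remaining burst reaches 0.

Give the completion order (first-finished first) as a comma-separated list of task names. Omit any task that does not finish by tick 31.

t=0: ready={C} → run C
t=1: ready={C,E} → run C
t=2: ready={C,E,F} → run F
t=3: ready={C,E,F} → run F
t=4: ready={C,E,F,G} → run F
t=5: ready={C,E,F,G,H} → run F
t=6: ready={C,E,F,G,H} → run F
t=7: ready={C,E,F,G,H} → run F
t=8: ready={C,E,F,G,H} → run F
t=9: ready={C,E,F,G,H} → run F
t=10: ready={C,E,G,H} → run C
t=11: ready={C,E,G,H} → run C
t=12: ready={E,G,H} → run H
t=13: ready={E,G,H} → run H
t=14: ready={E,G,H} → run H
t=15: ready={E,G,H} → run H
t=16: ready={E,G,H} → run H
t=17: ready={E,G,H} → run H
t=18: ready={E,G,H} → run H
t=19: ready={E,G,H} → run H
t=20: ready={E,G} → run G
t=21: ready={E,G} → run G
t=22: ready={E} → run E
t=23: ready={E} → run E
t=24: ready={E} → run E
t=25: ready={E} → run E
t=26: ready={E} → run E
t=27: (idle)
t=28: (idle)
t=29: (idle)
t=30: (idle)
t=31: (idle)

completion order = F, C, H, G, E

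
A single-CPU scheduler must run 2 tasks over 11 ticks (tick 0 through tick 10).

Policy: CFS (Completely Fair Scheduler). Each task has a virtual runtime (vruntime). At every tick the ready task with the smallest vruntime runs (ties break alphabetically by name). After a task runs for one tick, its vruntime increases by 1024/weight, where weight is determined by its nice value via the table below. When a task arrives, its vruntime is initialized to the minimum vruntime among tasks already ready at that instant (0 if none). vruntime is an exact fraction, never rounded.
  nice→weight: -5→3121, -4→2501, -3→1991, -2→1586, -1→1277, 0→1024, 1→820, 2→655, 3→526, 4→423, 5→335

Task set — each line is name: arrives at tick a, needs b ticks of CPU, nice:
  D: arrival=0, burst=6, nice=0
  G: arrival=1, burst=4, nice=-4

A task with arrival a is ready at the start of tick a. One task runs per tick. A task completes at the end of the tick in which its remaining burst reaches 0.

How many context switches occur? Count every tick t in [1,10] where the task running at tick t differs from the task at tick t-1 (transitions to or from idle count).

t=0: vr[D=0] → run D
t=1: vr[D=1 G=1] → run D
t=2: vr[D=2 G=1] → run G
t=3: vr[D=2 G=3525/2501] → run G
t=4: vr[D=2 G=4549/2501] → run G
t=5: vr[D=2 G=5573/2501] → run D
t=6: vr[D=3 G=5573/2501] → run G
t=7: vr[D=3] → run D
t=8: vr[D=4] → run D
t=9: vr[D=5] → run D
t=10: (idle)

context switches = 5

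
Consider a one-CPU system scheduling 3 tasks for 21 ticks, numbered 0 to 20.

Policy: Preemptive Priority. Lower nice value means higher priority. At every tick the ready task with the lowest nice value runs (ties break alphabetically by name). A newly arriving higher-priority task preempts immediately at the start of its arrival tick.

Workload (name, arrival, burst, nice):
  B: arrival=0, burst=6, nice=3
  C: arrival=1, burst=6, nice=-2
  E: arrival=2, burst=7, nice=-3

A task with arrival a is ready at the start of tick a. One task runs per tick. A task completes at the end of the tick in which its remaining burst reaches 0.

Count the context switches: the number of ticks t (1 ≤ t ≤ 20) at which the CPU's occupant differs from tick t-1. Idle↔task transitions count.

context switches = 5

t=0: ready={B} → run B
t=1: ready={B,C} → run C
t=2: ready={B,C,E} → run E
t=3: ready={B,C,E} → run E
t=4: ready={B,C,E} → run E
t=5: ready={B,C,E} → run E
t=6: ready={B,C,E} → run E
t=7: ready={B,C,E} → run E
t=8: ready={B,C,E} → run E
t=9: ready={B,C} → run C
t=10: ready={B,C} → run C
t=11: ready={B,C} → run C
t=12: ready={B,C} → run C
t=13: ready={B,C} → run C
t=14: ready={B} → run B
t=15: ready={B} → run B
t=16: ready={B} → run B
t=17: ready={B} → run B
t=18: ready={B} → run B
t=19: (idle)
t=20: (idle)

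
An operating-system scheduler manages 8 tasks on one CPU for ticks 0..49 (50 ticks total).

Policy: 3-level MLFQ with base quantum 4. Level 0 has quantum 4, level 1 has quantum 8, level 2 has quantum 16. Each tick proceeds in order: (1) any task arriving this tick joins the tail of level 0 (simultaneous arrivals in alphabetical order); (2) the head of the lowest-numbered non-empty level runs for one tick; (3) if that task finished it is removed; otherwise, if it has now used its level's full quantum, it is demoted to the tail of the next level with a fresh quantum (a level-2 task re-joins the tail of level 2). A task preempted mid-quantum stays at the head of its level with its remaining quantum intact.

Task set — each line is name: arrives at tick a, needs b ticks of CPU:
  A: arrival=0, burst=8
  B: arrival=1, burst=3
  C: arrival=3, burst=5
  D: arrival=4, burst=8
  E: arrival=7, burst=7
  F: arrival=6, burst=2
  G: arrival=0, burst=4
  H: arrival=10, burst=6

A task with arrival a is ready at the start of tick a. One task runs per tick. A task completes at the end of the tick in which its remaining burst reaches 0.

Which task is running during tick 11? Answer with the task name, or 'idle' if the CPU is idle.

t=0: L0/L1/L2 = AG/-/- → run A
t=1: L0/L1/L2 = AGB/-/- → run A
t=2: L0/L1/L2 = AGB/-/- → run A
t=3: L0/L1/L2 = AGBC/-/- → run A
t=4: L0/L1/L2 = GBCD/A/- → run G
t=5: L0/L1/L2 = GBCD/A/- → run G
t=6: L0/L1/L2 = GBCDF/A/- → run G
t=7: L0/L1/L2 = GBCDFE/A/- → run G
t=8: L0/L1/L2 = BCDFE/A/- → run B
t=9: L0/L1/L2 = BCDFE/A/- → run B
t=10: L0/L1/L2 = BCDFEH/A/- → run B
t=11: L0/L1/L2 = CDFEH/A/- → run C
t=12: L0/L1/L2 = CDFEH/A/- → run C
t=13: L0/L1/L2 = CDFEH/A/- → run C
t=14: L0/L1/L2 = CDFEH/A/- → run C
t=15: L0/L1/L2 = DFEH/AC/- → run D
t=16: L0/L1/L2 = DFEH/AC/- → run D
t=17: L0/L1/L2 = DFEH/AC/- → run D
t=18: L0/L1/L2 = DFEH/AC/- → run D
t=19: L0/L1/L2 = FEH/ACD/- → run F
t=20: L0/L1/L2 = FEH/ACD/- → run F
t=21: L0/L1/L2 = EH/ACD/- → run E
t=22: L0/L1/L2 = EH/ACD/- → run E
t=23: L0/L1/L2 = EH/ACD/- → run E
t=24: L0/L1/L2 = EH/ACD/- → run E
t=25: L0/L1/L2 = H/ACDE/- → run H
t=26: L0/L1/L2 = H/ACDE/- → run H
t=27: L0/L1/L2 = H/ACDE/- → run H
t=28: L0/L1/L2 = H/ACDE/- → run H
t=29: L0/L1/L2 = -/ACDEH/- → run A
t=30: L0/L1/L2 = -/ACDEH/- → run A
t=31: L0/L1/L2 = -/ACDEH/- → run A
t=32: L0/L1/L2 = -/ACDEH/- → run A
t=33: L0/L1/L2 = -/CDEH/- → run C
t=34: L0/L1/L2 = -/DEH/- → run D
t=35: L0/L1/L2 = -/DEH/- → run D
t=36: L0/L1/L2 = -/DEH/- → run D
t=37: L0/L1/L2 = -/DEH/- → run D
t=38: L0/L1/L2 = -/EH/- → run E
t=39: L0/L1/L2 = -/EH/- → run E
t=40: L0/L1/L2 = -/EH/- → run E
t=41: L0/L1/L2 = -/H/- → run H
t=42: L0/L1/L2 = -/H/- → run H
t=43: (idle)
t=44: (idle)
t=45: (idle)
t=46: (idle)
t=47: (idle)
t=48: (idle)
t=49: (idle)

running at tick 11 = C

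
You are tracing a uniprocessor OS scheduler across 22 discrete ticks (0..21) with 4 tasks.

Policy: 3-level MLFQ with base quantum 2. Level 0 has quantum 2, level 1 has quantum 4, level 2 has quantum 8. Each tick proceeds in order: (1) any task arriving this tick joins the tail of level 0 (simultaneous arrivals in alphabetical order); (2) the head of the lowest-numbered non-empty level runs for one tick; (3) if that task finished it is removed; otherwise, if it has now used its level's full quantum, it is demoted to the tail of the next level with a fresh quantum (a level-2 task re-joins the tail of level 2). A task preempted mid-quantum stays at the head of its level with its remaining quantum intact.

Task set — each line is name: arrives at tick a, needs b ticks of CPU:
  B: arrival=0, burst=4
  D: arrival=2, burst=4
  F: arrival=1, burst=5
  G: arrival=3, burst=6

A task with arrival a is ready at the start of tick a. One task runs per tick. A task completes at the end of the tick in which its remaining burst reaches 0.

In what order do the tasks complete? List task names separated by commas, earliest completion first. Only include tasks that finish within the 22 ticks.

t=0: L0/L1/L2 = B/-/- → run B
t=1: L0/L1/L2 = BF/-/- → run B
t=2: L0/L1/L2 = FD/B/- → run F
t=3: L0/L1/L2 = FDG/B/- → run F
t=4: L0/L1/L2 = DG/BF/- → run D
t=5: L0/L1/L2 = DG/BF/- → run D
t=6: L0/L1/L2 = G/BFD/- → run G
t=7: L0/L1/L2 = G/BFD/- → run G
t=8: L0/L1/L2 = -/BFDG/- → run B
t=9: L0/L1/L2 = -/BFDG/- → run B
t=10: L0/L1/L2 = -/FDG/- → run F
t=11: L0/L1/L2 = -/FDG/- → run F
t=12: L0/L1/L2 = -/FDG/- → run F
t=13: L0/L1/L2 = -/DG/- → run D
t=14: L0/L1/L2 = -/DG/- → run D
t=15: L0/L1/L2 = -/G/- → run G
t=16: L0/L1/L2 = -/G/- → run G
t=17: L0/L1/L2 = -/G/- → run G
t=18: L0/L1/L2 = -/G/- → run G
t=19: (idle)
t=20: (idle)
t=21: (idle)

completion order = B, F, D, G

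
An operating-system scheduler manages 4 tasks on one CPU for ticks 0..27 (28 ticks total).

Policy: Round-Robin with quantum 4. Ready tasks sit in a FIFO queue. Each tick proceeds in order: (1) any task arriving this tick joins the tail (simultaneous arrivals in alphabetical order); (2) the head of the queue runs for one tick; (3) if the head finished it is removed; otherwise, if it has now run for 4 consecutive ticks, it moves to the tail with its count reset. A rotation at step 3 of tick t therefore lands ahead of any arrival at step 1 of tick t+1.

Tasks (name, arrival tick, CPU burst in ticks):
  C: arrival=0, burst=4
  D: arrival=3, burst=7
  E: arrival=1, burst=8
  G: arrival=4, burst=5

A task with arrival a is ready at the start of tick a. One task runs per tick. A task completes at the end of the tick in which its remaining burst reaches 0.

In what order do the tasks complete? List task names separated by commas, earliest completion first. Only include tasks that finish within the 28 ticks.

t=0: queue=[C] q_used=0 → run C
t=1: queue=[C,E] q_used=1 → run C
t=2: queue=[C,E] q_used=2 → run C
t=3: queue=[C,E,D] q_used=3 → run C
t=4: queue=[E,D,G] q_used=0 → run E
t=5: queue=[E,D,G] q_used=1 → run E
t=6: queue=[E,D,G] q_used=2 → run E
t=7: queue=[E,D,G] q_used=3 → run E
t=8: queue=[D,G,E] q_used=0 → run D
t=9: queue=[D,G,E] q_used=1 → run D
t=10: queue=[D,G,E] q_used=2 → run D
t=11: queue=[D,G,E] q_used=3 → run D
t=12: queue=[G,E,D] q_used=0 → run G
t=13: queue=[G,E,D] q_used=1 → run G
t=14: queue=[G,E,D] q_used=2 → run G
t=15: queue=[G,E,D] q_used=3 → run G
t=16: queue=[E,D,G] q_used=0 → run E
t=17: queue=[E,D,G] q_used=1 → run E
t=18: queue=[E,D,G] q_used=2 → run E
t=19: queue=[E,D,G] q_used=3 → run E
t=20: queue=[D,G] q_used=0 → run D
t=21: queue=[D,G] q_used=1 → run D
t=22: queue=[D,G] q_used=2 → run D
t=23: queue=[G] q_used=0 → run G
t=24: (idle)
t=25: (idle)
t=26: (idle)
t=27: (idle)

completion order = C, E, D, G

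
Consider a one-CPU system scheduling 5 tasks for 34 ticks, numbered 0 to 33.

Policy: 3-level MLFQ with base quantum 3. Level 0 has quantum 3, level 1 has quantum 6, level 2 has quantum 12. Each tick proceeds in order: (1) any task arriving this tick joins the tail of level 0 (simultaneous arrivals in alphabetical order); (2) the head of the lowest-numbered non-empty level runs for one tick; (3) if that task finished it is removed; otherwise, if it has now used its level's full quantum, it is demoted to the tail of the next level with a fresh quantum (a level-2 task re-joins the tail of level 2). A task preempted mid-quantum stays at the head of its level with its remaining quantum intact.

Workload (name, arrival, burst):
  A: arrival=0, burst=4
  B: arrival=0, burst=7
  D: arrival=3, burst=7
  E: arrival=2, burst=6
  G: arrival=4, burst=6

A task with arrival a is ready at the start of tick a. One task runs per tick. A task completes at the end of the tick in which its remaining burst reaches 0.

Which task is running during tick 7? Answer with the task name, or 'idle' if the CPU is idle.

running at tick 7 = E

t=0: L0/L1/L2 = AB/-/- → run A
t=1: L0/L1/L2 = AB/-/- → run A
t=2: L0/L1/L2 = ABE/-/- → run A
t=3: L0/L1/L2 = BED/A/- → run B
t=4: L0/L1/L2 = BEDG/A/- → run B
t=5: L0/L1/L2 = BEDG/A/- → run B
t=6: L0/L1/L2 = EDG/AB/- → run E
t=7: L0/L1/L2 = EDG/AB/- → run E
t=8: L0/L1/L2 = EDG/AB/- → run E
t=9: L0/L1/L2 = DG/ABE/- → run D
t=10: L0/L1/L2 = DG/ABE/- → run D
t=11: L0/L1/L2 = DG/ABE/- → run D
t=12: L0/L1/L2 = G/ABED/- → run G
t=13: L0/L1/L2 = G/ABED/- → run G
t=14: L0/L1/L2 = G/ABED/- → run G
t=15: L0/L1/L2 = -/ABEDG/- → run A
t=16: L0/L1/L2 = -/BEDG/- → run B
t=17: L0/L1/L2 = -/BEDG/- → run B
t=18: L0/L1/L2 = -/BEDG/- → run B
t=19: L0/L1/L2 = -/BEDG/- → run B
t=20: L0/L1/L2 = -/EDG/- → run E
t=21: L0/L1/L2 = -/EDG/- → run E
t=22: L0/L1/L2 = -/EDG/- → run E
t=23: L0/L1/L2 = -/DG/- → run D
t=24: L0/L1/L2 = -/DG/- → run D
t=25: L0/L1/L2 = -/DG/- → run D
t=26: L0/L1/L2 = -/DG/- → run D
t=27: L0/L1/L2 = -/G/- → run G
t=28: L0/L1/L2 = -/G/- → run G
t=29: L0/L1/L2 = -/G/- → run G
t=30: (idle)
t=31: (idle)
t=32: (idle)
t=33: (idle)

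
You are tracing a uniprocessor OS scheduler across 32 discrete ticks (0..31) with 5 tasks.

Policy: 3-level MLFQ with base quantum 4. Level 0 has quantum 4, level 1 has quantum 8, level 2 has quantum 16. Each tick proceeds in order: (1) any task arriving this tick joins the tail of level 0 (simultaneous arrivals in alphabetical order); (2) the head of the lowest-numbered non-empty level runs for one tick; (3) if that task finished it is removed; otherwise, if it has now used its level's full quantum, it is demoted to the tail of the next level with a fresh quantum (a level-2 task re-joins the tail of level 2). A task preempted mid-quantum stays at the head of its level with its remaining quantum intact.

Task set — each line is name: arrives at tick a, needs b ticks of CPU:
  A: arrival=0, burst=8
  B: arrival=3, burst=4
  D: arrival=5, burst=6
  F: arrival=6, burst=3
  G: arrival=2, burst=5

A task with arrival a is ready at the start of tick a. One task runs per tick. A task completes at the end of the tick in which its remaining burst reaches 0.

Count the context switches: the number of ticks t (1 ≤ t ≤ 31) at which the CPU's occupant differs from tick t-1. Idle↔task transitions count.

t=0: L0/L1/L2 = A/-/- → run A
t=1: L0/L1/L2 = A/-/- → run A
t=2: L0/L1/L2 = AG/-/- → run A
t=3: L0/L1/L2 = AGB/-/- → run A
t=4: L0/L1/L2 = GB/A/- → run G
t=5: L0/L1/L2 = GBD/A/- → run G
t=6: L0/L1/L2 = GBDF/A/- → run G
t=7: L0/L1/L2 = GBDF/A/- → run G
t=8: L0/L1/L2 = BDF/AG/- → run B
t=9: L0/L1/L2 = BDF/AG/- → run B
t=10: L0/L1/L2 = BDF/AG/- → run B
t=11: L0/L1/L2 = BDF/AG/- → run B
t=12: L0/L1/L2 = DF/AG/- → run D
t=13: L0/L1/L2 = DF/AG/- → run D
t=14: L0/L1/L2 = DF/AG/- → run D
t=15: L0/L1/L2 = DF/AG/- → run D
t=16: L0/L1/L2 = F/AGD/- → run F
t=17: L0/L1/L2 = F/AGD/- → run F
t=18: L0/L1/L2 = F/AGD/- → run F
t=19: L0/L1/L2 = -/AGD/- → run A
t=20: L0/L1/L2 = -/AGD/- → run A
t=21: L0/L1/L2 = -/AGD/- → run A
t=22: L0/L1/L2 = -/AGD/- → run A
t=23: L0/L1/L2 = -/GD/- → run G
t=24: L0/L1/L2 = -/D/- → run D
t=25: L0/L1/L2 = -/D/- → run D
t=26: (idle)
t=27: (idle)
t=28: (idle)
t=29: (idle)
t=30: (idle)
t=31: (idle)

context switches = 8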